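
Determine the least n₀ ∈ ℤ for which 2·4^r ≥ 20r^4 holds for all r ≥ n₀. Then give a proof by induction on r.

At r = 7: 32768 < 48020, so the inequality fails and n₀ ≥ 8. We prove 2·4^r ≥ 20r^4 for all r ≥ 8.
Base case (r = 8): 2·4^r = 131072 and 20r^4 = 81920, so 131072 ≥ 81920.
For the inductive step, assume it holds for an arbitrary p ≥ 8, so 2·4^p ≥ 20p^4.
Then 2·4^(p + 1) = 4·(2·4^p) ≥ 4·(20p^4).
Also, for p ≥ 8 we have 4·(20p^4) ≥ 20(p+1)^4, since 4 ≥ (1 + 1/p)^4 for all p ≥ 8.
Combining, 2·4^(p + 1) ≥ 20(p+1)^4.
By induction, the statement is established for all r ≥ 8.
Hence the smallest such n₀ is 8.

n₀ = 8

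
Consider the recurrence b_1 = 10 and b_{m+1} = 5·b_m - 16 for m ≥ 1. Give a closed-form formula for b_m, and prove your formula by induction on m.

Computing the first terms: b_1 = 10, b_2 = 34, b_3 = 154. This suggests b_m = 6·5^(m - 1) + 4.
For the base case m = 1: the formula gives 10 = 10 = b_1.
Suppose the result is true for m = p, so b_p = 6·5^(p - 1) + 4.
Then b_{p+1} = 5·b_p - 16 = 5·(6·5^(p - 1) + 4) - 16 = 6·5^p + 4 = 6·5^((p+1) - 1) + 4,
which is the claimed formula at m = p+1.
By induction, the statement is established for all m ≥ 1.

b_m = 6·5^(m - 1) + 4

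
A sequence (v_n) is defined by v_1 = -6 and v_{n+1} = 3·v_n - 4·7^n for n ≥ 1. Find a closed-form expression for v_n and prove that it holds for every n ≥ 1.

v_n = 3^(n - 1) - 7^n

Computing the first terms: v_1 = -6, v_2 = -46, v_3 = -334. This suggests v_n = 3^(n - 1) - 7^n.
Base step (n = 1): the formula gives -6 = -6 = v_1.
Inductive step: assume the claim holds for n = r, so v_r = 3^(r - 1) - 7^r.
Then v_{r+1} = 3·v_r - 4·7^r = 3·(3^(r - 1) - 7^r) - 4·7^r = 3^r - 7^(r + 1) = 3^((r+1) - 1) - 7^(r+1),
which is the claimed formula at n = r+1.
This completes the induction.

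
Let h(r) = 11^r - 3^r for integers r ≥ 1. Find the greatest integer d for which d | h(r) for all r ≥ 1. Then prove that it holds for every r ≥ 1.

d = 8

Computing the first values: h(1) = 8 and h(2) = 112; gcd(8, 112) = 8, so d ≤ 8.
We prove 8 | 11^r - 3^r for all r ≥ 1 by induction on r.
Base case (r = 1): h(1) = 8 = 8·(1), so 8 | h(1).
Inductive step: assume the claim holds for r = m, i.e. 8 | h(m). Then
11^{m+1} − 3^{m+1} = 11·11^m − 3·3^m = 11·(11^m − 3^m) + (8)·3^m. The first term is divisible by 8 by the inductive hypothesis, and the second term (8)·3^m is divisible by 8 since 8 | 8. Hence 8 | h(m+1).
This completes the induction.
Therefore the largest such d is 8.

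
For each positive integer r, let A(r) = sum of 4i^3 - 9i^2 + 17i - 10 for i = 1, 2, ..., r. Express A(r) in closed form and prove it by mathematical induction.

We claim A(r) = r(r^3 - r^2 + 5r - 3) for all r ≥ 1.
Base step (r = 1): A(1) = 2, and the closed form gives 2. They agree.
Suppose the result is true for r = i, so A(i) = i(i^3 - i^2 + 5i - 3).
Then A(i+1) = A(i) + (4i^3 + 3i^2 + 11i + 2) = (i(i^3 - i^2 + 5i - 3)) + (4i^3 + 3i^2 + 11i + 2).
Simplifying, A(i+1) = (i + 1)(i^3 + 2i^2 + 6i + 2) = (i+1)((i+1)^3 - (i+1)^2 + 5(i+1) - 3),
which is the closed form with r = i+1.
This completes the induction.

A(r) = r(r^3 - r^2 + 5r - 3)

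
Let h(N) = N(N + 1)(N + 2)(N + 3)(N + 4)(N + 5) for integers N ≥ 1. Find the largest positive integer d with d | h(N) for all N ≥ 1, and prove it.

d = 720

Computing the first values: h(1) = 720 and h(2) = 5040; gcd(720, 5040) = 720, so d ≤ 720.
We prove 720 | N(N + 1)(N + 2)(N + 3)(N + 4)(N + 5) for all N ≥ 1 by induction on N.
Base step (N = 1): h(1) = 720 = 720·(1), so 720 | h(1).
Suppose the result is true for N = p, i.e. 720 | h(p). Then
h(p+1) − h(p) = (p+1)·(p+2)·(p+3)·(p+4)·(p+5)·(p+6) − p·(p+1)·(p+2)·(p+3)·(p+4)·(p+5) = (p+1)·(p+2)·(p+3)·(p+4)·(p+5)·[(p+6) − p] = 6·(p+1)·(p+2)·(p+3)·(p+4)·(p+5). The product of 5 consecutive integers is divisible by (5)! = 120, so h(p+1) − h(p) is divisible by 6·120 = 720. By the inductive hypothesis 720 | h(p), hence 720 | h(p+1).
By induction, the statement is established for all N ≥ 1.
Therefore the largest such d is 720.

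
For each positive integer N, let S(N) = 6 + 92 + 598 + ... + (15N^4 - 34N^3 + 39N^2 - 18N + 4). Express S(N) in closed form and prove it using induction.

We claim S(N) = N(3N^4 - N^3 + N^2 + 2N + 1) for all N ≥ 1.
Base case (N = 1): S(1) = 6, and the closed form gives 6. They agree.
Inductive step: assume the claim holds for N = j, so S(j) = j(3j^4 - j^3 + j^2 + 2j + 1).
Then S(j+1) = S(j) + (15j^4 + 26j^3 + 27j^2 + 18j + 6) = (j(3j^4 - j^3 + j^2 + 2j + 1)) + (15j^4 + 26j^3 + 27j^2 + 18j + 6).
Simplifying, S(j+1) = (j + 1)(3j^4 + 11j^3 + 16j^2 + 13j + 6) = (j+1)(3(j+1)^4 - (j+1)^3 + (j+1)^2 + 2(j+1) + 1),
which is the closed form with N = j+1.
By induction, the statement is established for all N ≥ 1.

S(N) = N(3N^4 - N^3 + N^2 + 2N + 1)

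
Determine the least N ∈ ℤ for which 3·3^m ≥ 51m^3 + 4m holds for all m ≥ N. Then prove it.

N = 9

At m = 8: 19683 < 26144, so the inequality fails and N ≥ 9. We prove 3·3^m ≥ 51m^3 + 4m for all m ≥ 9.
Base step (m = 9): 3·3^m = 59049 and 51m^3 + 4m = 37215, so 59049 ≥ 37215.
Suppose the result is true for m = p, so 3·3^p ≥ 51p^3 + 4p.
Then 3·3^(p + 1) = 3·(3·3^p) ≥ 3·(51p^3 + 4p).
Also, for p ≥ 9 we have 3·(51p^3 + 4p) ≥ 51(p+1)^3 + 4(p+1), since 3·(51p^3 + 4p) − (51(p+1)^3 + 4(p+1)) = 102p^3 - 153p^2 - 145p - 55, which is nonnegative for all p ≥ 9.
Combining, 3·3^(p + 1) ≥ 51(p+1)^3 + 4(p+1).
Hence, by induction on m, the claim holds for every m ≥ 9.
Hence the smallest such N is 9.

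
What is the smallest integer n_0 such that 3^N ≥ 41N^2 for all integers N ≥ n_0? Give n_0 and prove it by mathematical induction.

n_0 = 7

At N = 6: 729 < 1476, so the inequality fails and n_0 ≥ 7. We prove 3^N ≥ 41N^2 for all N ≥ 7.
Base case (N = 7): 3^N = 2187 and 41N^2 = 2009, so 2187 ≥ 2009.
Inductive step: assume the claim holds for N = i, so 3^i ≥ 41i^2.
Then 3^(i + 1) = 3·(3^i) ≥ 3·(41i^2).
Also, for i ≥ 7 we have 3·(41i^2) ≥ 41(i+1)^2, since 3 ≥ (1 + 1/i)^2 for all i ≥ 7.
Combining, 3^(i + 1) ≥ 41(i+1)^2.
Hence, by induction on N, the claim holds for every N ≥ 7.
Hence the smallest such n_0 is 7.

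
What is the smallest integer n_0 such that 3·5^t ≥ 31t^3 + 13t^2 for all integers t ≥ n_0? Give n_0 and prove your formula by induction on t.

n_0 = 5

At t = 4: 1875 < 2192, so the inequality fails and n_0 ≥ 5. We prove 3·5^t ≥ 31t^3 + 13t^2 for all t ≥ 5.
For the base case t = 5: 3·5^t = 9375 and 31t^3 + 13t^2 = 4200, so 9375 ≥ 4200.
For the inductive step, assume it holds for an arbitrary r ≥ 5, so 3·5^r ≥ 31r^3 + 13r^2.
Then 3·5^(r + 1) = 5·(3·5^r) ≥ 5·(31r^3 + 13r^2).
Also, for r ≥ 5 we have 5·(31r^3 + 13r^2) ≥ 31(r+1)^3 + 13(r+1)^2, since 5·(31r^3 + 13r^2) − (31(r+1)^3 + 13(r+1)^2) = 124r^3 - 41r^2 - 119r - 44, which is nonnegative for all r ≥ 5.
Combining, 3·5^(r + 1) ≥ 31(r+1)^3 + 13(r+1)^2.
By induction, the statement is established for all t ≥ 5.
Hence the smallest such n_0 is 5.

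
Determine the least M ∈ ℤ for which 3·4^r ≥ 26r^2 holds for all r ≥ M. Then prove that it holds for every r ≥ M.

M = 4

At r = 3: 192 < 234, so the inequality fails and M ≥ 4. We prove 3·4^r ≥ 26r^2 for all r ≥ 4.
For the base case r = 4: 3·4^r = 768 and 26r^2 = 416, so 768 ≥ 416.
Inductive step: suppose the statement holds for some j ≥ 4, so 3·4^j ≥ 26j^2.
Then 3·4^(j + 1) = 4·(3·4^j) ≥ 4·(26j^2).
Also, for j ≥ 4 we have 4·(26j^2) ≥ 26(j+1)^2, since 4 ≥ (1 + 1/j)^2 for all j ≥ 4.
Combining, 3·4^(j + 1) ≥ 26(j+1)^2.
By induction, the statement is established for all r ≥ 4.
Hence the smallest such M is 4.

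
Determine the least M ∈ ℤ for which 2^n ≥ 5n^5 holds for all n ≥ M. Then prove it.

M = 26

At n = 25: 33554432 < 48828125, so the inequality fails and M ≥ 26. We prove 2^n ≥ 5n^5 for all n ≥ 26.
Base step (n = 26): 2^n = 67108864 and 5n^5 = 59406880, so 67108864 ≥ 59406880.
Inductive step: assume the claim holds for n = k, so 2^k ≥ 5k^5.
Then 2^(k + 1) = 2·(2^k) ≥ 2·(5k^5).
Also, for k ≥ 26 we have 2·(5k^5) ≥ 5(k+1)^5, since 2 ≥ (1 + 1/k)^5 for all k ≥ 26.
Combining, 2^(k + 1) ≥ 5(k+1)^5.
This completes the induction.
Hence the smallest such M is 26.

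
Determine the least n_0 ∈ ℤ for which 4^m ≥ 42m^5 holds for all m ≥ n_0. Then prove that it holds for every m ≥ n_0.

n_0 = 12

At m = 11: 4194304 < 6764142, so the inequality fails and n_0 ≥ 12. We prove 4^m ≥ 42m^5 for all m ≥ 12.
Base step (m = 12): 4^m = 16777216 and 42m^5 = 10450944, so 16777216 ≥ 10450944.
For the inductive step, assume it holds for an arbitrary j ≥ 12, so 4^j ≥ 42j^5.
Then 4^(j + 1) = 4·(4^j) ≥ 4·(42j^5).
Also, for j ≥ 12 we have 4·(42j^5) ≥ 42(j+1)^5, since 4 ≥ (1 + 1/j)^5 for all j ≥ 12.
Combining, 4^(j + 1) ≥ 42(j+1)^5.
By induction, the statement is established for all m ≥ 12.
Hence the smallest such n_0 is 12.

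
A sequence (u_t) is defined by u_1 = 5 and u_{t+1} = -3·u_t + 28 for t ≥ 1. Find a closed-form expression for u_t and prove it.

u_t = -2(-3)^(t - 1) + 7

Computing the first terms: u_1 = 5, u_2 = 13, u_3 = -11. This suggests u_t = -2(-3)^(t - 1) + 7.
For the base case t = 1: the formula gives 5 = 5 = u_1.
Inductive step: suppose the statement holds for some p ≥ 1, so u_p = -2(-3)^(p - 1) + 7.
Then u_{p+1} = -3·u_p + 28 = -3·(-2(-3)^(p - 1) + 7) + 28 = -2(-3)^p + 7 = -2(-3)^((p+1) - 1) + 7,
which is the claimed formula at t = p+1.
By the principle of mathematical induction, the result holds for all t ≥ 1.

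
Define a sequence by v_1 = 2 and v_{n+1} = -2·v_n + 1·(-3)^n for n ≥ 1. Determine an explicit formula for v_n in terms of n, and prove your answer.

Computing the first terms: v_1 = 2, v_2 = -7, v_3 = 23. This suggests v_n = -(-2)^(n - 1) - (-3)^n.
When n = 1: the formula gives 2 = 2 = v_1.
Suppose the result is true for n = j, so v_j = -(-2)^(j - 1) - (-3)^j.
Then v_{j+1} = -2·v_j + 1·(-3)^j = -2·(-(-2)^(j - 1) - (-3)^j) + 1·(-3)^j = -(-2)^j - (-3)^(j + 1) = -(-2)^((j+1) - 1) - (-3)^(j+1),
which is the claimed formula at n = j+1.
Hence, by induction on n, the claim holds for every n ≥ 1.

v_n = -(-2)^(n - 1) - (-3)^n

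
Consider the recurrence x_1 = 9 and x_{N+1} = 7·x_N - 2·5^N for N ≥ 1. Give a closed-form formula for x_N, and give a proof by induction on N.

x_N = 5^N + 4·7^(N - 1)

Computing the first terms: x_1 = 9, x_2 = 53, x_3 = 321. This suggests x_N = 5^N + 4·7^(N - 1).
For the base case N = 1: the formula gives 9 = 9 = x_1.
Inductive step: assume the claim holds for N = p, so x_p = 5^p + 4·7^(p - 1).
Then x_{p+1} = 7·x_p - 2·5^p = 7·(5^p + 4·7^(p - 1)) - 2·5^p = 5^(p + 1) + 4·7^p = 5^(p+1) + 4·7^((p+1) - 1),
which is the claimed formula at N = p+1.
Hence, by induction on N, the claim holds for every N ≥ 1.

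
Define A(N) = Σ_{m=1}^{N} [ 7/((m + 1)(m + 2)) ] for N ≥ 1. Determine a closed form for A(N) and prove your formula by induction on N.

A(N) = 7N/(2(N + 2))

We claim A(N) = 7N/(2(N + 2)) for all N ≥ 1.
Base step (N = 1): A(1) = 7/6, and the closed form gives 7/6. They agree.
Inductive step: assume the claim holds for N = m, so A(m) = 7m/(2(m + 2)).
Then A(m+1) = A(m) + (7/((m + 2)(m + 3))) = (7m/(2(m + 2))) + (7/((m + 2)(m + 3))).
Simplifying, A(m+1) = 7(m + 1)/(2(m + 3)) = 7(m+1)/(2((m+1) + 2)),
which is the closed form with N = m+1.
Hence, by induction on N, the claim holds for every N ≥ 1.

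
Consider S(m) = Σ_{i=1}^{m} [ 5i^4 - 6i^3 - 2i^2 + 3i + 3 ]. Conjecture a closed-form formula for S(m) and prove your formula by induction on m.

S(m) = m(m^4 + m^3 - 2m^2 - m + 4)

We claim S(m) = m(m^4 + m^3 - 2m^2 - m + 4) for all m ≥ 1.
For the base case m = 1: S(1) = 3, and the closed form gives 3. They agree.
Suppose the result is true for m = i, so S(i) = i(i^4 + i^3 - 2i^2 - i + 4).
Then S(i+1) = S(i) + (5i^4 + 14i^3 + 10i^2 + i + 3) = (i(i^4 + i^3 - 2i^2 - i + 4)) + (5i^4 + 14i^3 + 10i^2 + i + 3).
Simplifying, S(i+1) = (i + 1)(i^4 + 5i^3 + 7i^2 + 2i + 3) = (i+1)((i+1)^4 + (i+1)^3 - 2(i+1)^2 - (i+1) + 4),
which is the closed form with m = i+1.
By induction, the statement is established for all m ≥ 1.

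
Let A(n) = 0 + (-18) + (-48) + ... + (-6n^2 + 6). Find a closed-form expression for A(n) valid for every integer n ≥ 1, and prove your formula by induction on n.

A(n) = -n(n - 1)(2n + 5)

We claim A(n) = -n(n - 1)(2n + 5) for all n ≥ 1.
When n = 1: A(1) = 0, and the closed form gives 0. They agree.
For the inductive step, assume it holds for an arbitrary j ≥ 1, so A(j) = j(-2j^2 - 3j + 5).
Then A(j+1) = A(j) + (-6(j + 1)^2 + 6) = (j(-2j^2 - 3j + 5)) + (-6(j + 1)^2 + 6).
Simplifying, A(j+1) = -j(j + 1)(2j + 7) = -(j+1)((j+1) - 1)(2(j+1) + 5),
which is the closed form with n = j+1.
This completes the induction.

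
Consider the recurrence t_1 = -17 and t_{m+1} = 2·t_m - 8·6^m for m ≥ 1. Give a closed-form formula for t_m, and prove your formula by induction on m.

t_m = -5·2^(m - 1) - 2·6^m

Computing the first terms: t_1 = -17, t_2 = -82, t_3 = -452. This suggests t_m = -5·2^(m - 1) - 2·6^m.
When m = 1: the formula gives -17 = -17 = t_1.
For the inductive step, assume it holds for an arbitrary r ≥ 1, so t_r = -5·2^(r - 1) - 2·6^r.
Then t_{r+1} = 2·t_r - 8·6^r = 2·(-5·2^(r - 1) - 2·6^r) - 8·6^r = -5·2^r - 2·6^(r + 1) = -5·2^((r+1) - 1) - 2·6^(r+1),
which is the claimed formula at m = r+1.
This completes the induction.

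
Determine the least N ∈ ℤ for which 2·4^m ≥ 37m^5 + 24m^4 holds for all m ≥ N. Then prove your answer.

N = 11

At m = 10: 2097152 < 3940000, so the inequality fails and N ≥ 11. We prove 2·4^m ≥ 37m^5 + 24m^4 for all m ≥ 11.
When m = 11: 2·4^m = 8388608 and 37m^5 + 24m^4 = 6310271, so 8388608 ≥ 6310271.
Inductive step: suppose the statement holds for some k ≥ 11, so 2·4^k ≥ 37k^5 + 24k^4.
Then 2·4^(k + 1) = 4·(2·4^k) ≥ 4·(37k^5 + 24k^4).
Also, for k ≥ 11 we have 4·(37k^5 + 24k^4) ≥ 37(k+1)^5 + 24(k+1)^4, since 4·(37k^5 + 24k^4) − (37(k+1)^5 + 24(k+1)^4) = 111k^5 - 113k^4 - 466k^3 - 514k^2 - 281k - 61, which is nonnegative for all k ≥ 11.
Combining, 2·4^(k + 1) ≥ 37(k+1)^5 + 24(k+1)^4.
By the principle of mathematical induction, the result holds for all m ≥ 11.
Hence the smallest such N is 11.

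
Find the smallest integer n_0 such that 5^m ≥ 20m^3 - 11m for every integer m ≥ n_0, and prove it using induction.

At m = 4: 625 < 1236, so the inequality fails and n_0 ≥ 5. We prove 5^m ≥ 20m^3 - 11m for all m ≥ 5.
When m = 5: 5^m = 3125 and 20m^3 - 11m = 2445, so 3125 ≥ 2445.
Inductive step: assume the claim holds for m = j, so 5^j ≥ 20j^3 - 11j.
Then 5^(j + 1) = 5·(5^j) ≥ 5·(20j^3 - 11j).
Also, for j ≥ 5 we have 5·(20j^3 - 11j) ≥ 20(j+1)^3 - 11(j+1), since 5·(20j^3 - 11j) − (20(j+1)^3 - 11(j+1)) = 80j^3 - 60j^2 - 104j - 9, which is nonnegative for all j ≥ 5.
Combining, 5^(j + 1) ≥ 20(j+1)^3 - 11(j+1).
By the principle of mathematical induction, the result holds for all m ≥ 5.
Hence the smallest such n_0 is 5.

n_0 = 5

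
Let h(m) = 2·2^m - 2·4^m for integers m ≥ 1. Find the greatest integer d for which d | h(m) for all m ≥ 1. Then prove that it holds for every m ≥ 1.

d = 4

Computing the first values: h(1) = -4 and h(2) = -24; gcd(-4, -24) = 4, so d ≤ 4.
We prove 4 | 2·2^m - 2·4^m for all m ≥ 1 by induction on m.
Base step (m = 1): h(1) = -4 = 4·(-1), so 4 | h(1).
Inductive step: assume the claim holds for m = r, i.e. 4 | h(r). Then
h(r+1) − 4·h(r) = (2·2^(r+1) - 2·4^(r+1)) − 4·(2·2^r - 2·4^r) = (2)·2^r·(2 − 4) = (-4)·2^r. Since 4 | h(r) by the inductive hypothesis, 4 | 4·h(r); and 4 | -4 since -4 = 4·-1. Therefore 4 | h(r+1).
By induction, the statement is established for all m ≥ 1.
Therefore the largest such d is 4.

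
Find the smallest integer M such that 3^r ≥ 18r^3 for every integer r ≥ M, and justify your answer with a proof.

At r = 8: 6561 < 9216, so the inequality fails and M ≥ 9. We prove 3^r ≥ 18r^3 for all r ≥ 9.
For the base case r = 9: 3^r = 19683 and 18r^3 = 13122, so 19683 ≥ 13122.
For the inductive step, assume it holds for an arbitrary p ≥ 9, so 3^p ≥ 18p^3.
Then 3^(p + 1) = 3·(3^p) ≥ 3·(18p^3).
Also, for p ≥ 9 we have 3·(18p^3) ≥ 18(p+1)^3, since 3 ≥ (1 + 1/p)^3 for all p ≥ 9.
Combining, 3^(p + 1) ≥ 18(p+1)^3.
By the principle of mathematical induction, the result holds for all r ≥ 9.
Hence the smallest such M is 9.

M = 9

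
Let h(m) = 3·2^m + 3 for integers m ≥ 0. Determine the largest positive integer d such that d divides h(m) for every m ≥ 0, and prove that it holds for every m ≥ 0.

d = 3

Computing the first values: h(0) = 6 and h(1) = 9; gcd(6, 9) = 3, so d ≤ 3.
We prove 3 | 3·2^m + 3 for all m ≥ 0 by induction on m.
When m = 0: h(0) = 6 = 3·(2), so 3 | h(0).
Inductive step: assume the claim holds for m = i, i.e. 3 | h(i). Then
h(i+1) = 3·2^(i+1) + 3 = 2·(3·2^i + 3) - 3 = 2·h(i) - 3. The first term is divisible by 3 by the inductive hypothesis, and -3 is divisible by 3. Hence 3 | h(i+1).
Hence, by induction on m, the claim holds for every m ≥ 0.
Therefore the largest such d is 3.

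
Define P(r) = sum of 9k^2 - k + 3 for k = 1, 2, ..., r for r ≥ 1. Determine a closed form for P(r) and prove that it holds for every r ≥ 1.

We claim P(r) = r(3r^2 + 4r + 4) for all r ≥ 1.
Base step (r = 1): P(1) = 11, and the closed form gives 11. They agree.
Suppose the result is true for r = k, so P(k) = k(3k^2 + 4k + 4).
Then P(k+1) = P(k) + (-k + 9(k + 1)^2 + 2) = (k(3k^2 + 4k + 4)) + (-k + 9(k + 1)^2 + 2).
Simplifying, P(k+1) = (k + 1)(3k^2 + 10k + 11) = (k+1)(3(k+1)^2 + 4(k+1) + 4),
which is the closed form with r = k+1.
This completes the induction.

P(r) = r(3r^2 + 4r + 4)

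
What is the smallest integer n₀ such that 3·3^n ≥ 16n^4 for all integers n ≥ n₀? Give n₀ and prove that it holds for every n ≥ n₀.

At n = 9: 59049 < 104976, so the inequality fails and n₀ ≥ 10. We prove 3·3^n ≥ 16n^4 for all n ≥ 10.
For the base case n = 10: 3·3^n = 177147 and 16n^4 = 160000, so 177147 ≥ 160000.
Suppose the result is true for n = r, so 3·3^r ≥ 16r^4.
Then 3·3^(r + 1) = 3·(3·3^r) ≥ 3·(16r^4).
Also, for r ≥ 10 we have 3·(16r^4) ≥ 16(r+1)^4, since 3 ≥ (1 + 1/r)^4 for all r ≥ 10.
Combining, 3·3^(r + 1) ≥ 16(r+1)^4.
Hence, by induction on n, the claim holds for every n ≥ 10.
Hence the smallest such n₀ is 10.

n₀ = 10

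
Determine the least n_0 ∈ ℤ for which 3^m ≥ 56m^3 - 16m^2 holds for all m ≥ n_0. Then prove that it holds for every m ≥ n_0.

n_0 = 10

At m = 9: 19683 < 39528, so the inequality fails and n_0 ≥ 10. We prove 3^m ≥ 56m^3 - 16m^2 for all m ≥ 10.
Base case (m = 10): 3^m = 59049 and 56m^3 - 16m^2 = 54400, so 59049 ≥ 54400.
Inductive step: suppose the statement holds for some k ≥ 10, so 3^k ≥ 56k^3 - 16k^2.
Then 3^(k + 1) = 3·(3^k) ≥ 3·(56k^3 - 16k^2).
Also, for k ≥ 10 we have 3·(56k^3 - 16k^2) ≥ 56(k+1)^3 - 16(k+1)^2, since 3·(56k^3 - 16k^2) − (56(k+1)^3 - 16(k+1)^2) = 112k^3 - 200k^2 - 136k - 40, which is nonnegative for all k ≥ 10.
Combining, 3^(k + 1) ≥ 56(k+1)^3 - 16(k+1)^2.
By induction, the statement is established for all m ≥ 10.
Hence the smallest such n_0 is 10.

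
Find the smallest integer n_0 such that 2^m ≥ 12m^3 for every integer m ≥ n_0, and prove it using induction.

At m = 15: 32768 < 40500, so the inequality fails and n_0 ≥ 16. We prove 2^m ≥ 12m^3 for all m ≥ 16.
Base step (m = 16): 2^m = 65536 and 12m^3 = 49152, so 65536 ≥ 49152.
Inductive step: suppose the statement holds for some r ≥ 16, so 2^r ≥ 12r^3.
Then 2^(r + 1) = 2·(2^r) ≥ 2·(12r^3).
Also, for r ≥ 16 we have 2·(12r^3) ≥ 12(r+1)^3, since 2 ≥ (1 + 1/r)^3 for all r ≥ 16.
Combining, 2^(r + 1) ≥ 12(r+1)^3.
This completes the induction.
Hence the smallest such n_0 is 16.

n_0 = 16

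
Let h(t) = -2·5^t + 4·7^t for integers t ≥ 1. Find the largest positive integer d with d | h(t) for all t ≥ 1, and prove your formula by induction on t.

d = 2

Computing the first values: h(1) = 18 and h(2) = 146; gcd(18, 146) = 2, so d ≤ 2.
We prove 2 | -2·5^t + 4·7^t for all t ≥ 1 by induction on t.
When t = 1: h(1) = 18 = 2·(9), so 2 | h(1).
For the inductive step, assume it holds for an arbitrary i ≥ 1, i.e. 2 | h(i). Then
h(i+1) − 7·h(i) = (-2·5^(i+1) + 4·7^(i+1)) − 7·(-2·5^i + 4·7^i) = (-2)·5^i·(5 − 7) = (4)·5^i. Since 2 | h(i) by the inductive hypothesis, 2 | 7·h(i); and 2 | 4 since 4 = 2·2. Therefore 2 | h(i+1).
This completes the induction.
Therefore the largest such d is 2.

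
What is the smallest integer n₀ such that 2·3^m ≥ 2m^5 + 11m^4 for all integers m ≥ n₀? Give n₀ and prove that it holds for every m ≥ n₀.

n₀ = 12

At m = 11: 354294 < 483153, so the inequality fails and n₀ ≥ 12. We prove 2·3^m ≥ 2m^5 + 11m^4 for all m ≥ 12.
For the base case m = 12: 2·3^m = 1062882 and 2m^5 + 11m^4 = 725760, so 1062882 ≥ 725760.
For the inductive step, assume it holds for an arbitrary j ≥ 12, so 2·3^j ≥ 2j^5 + 11j^4.
Then 2·3^(j + 1) = 3·(2·3^j) ≥ 3·(2j^5 + 11j^4).
Also, for j ≥ 12 we have 3·(2j^5 + 11j^4) ≥ 2(j+1)^5 + 11(j+1)^4, since 3·(2j^5 + 11j^4) − (2(j+1)^5 + 11(j+1)^4) = 4j^5 + 12j^4 - 64j^3 - 86j^2 - 54j - 13, which is nonnegative for all j ≥ 12.
Combining, 2·3^(j + 1) ≥ 2(j+1)^5 + 11(j+1)^4.
Hence, by induction on m, the claim holds for every m ≥ 12.
Hence the smallest such n₀ is 12.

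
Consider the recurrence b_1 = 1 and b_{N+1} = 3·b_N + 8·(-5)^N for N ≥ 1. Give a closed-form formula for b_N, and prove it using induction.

Computing the first terms: b_1 = 1, b_2 = -37, b_3 = 89. This suggests b_N = -(-5)^N - 4·3^(N - 1).
When N = 1: the formula gives 1 = 1 = b_1.
For the inductive step, assume it holds for an arbitrary i ≥ 1, so b_i = -(-5)^i - 4·3^(i - 1).
Then b_{i+1} = 3·b_i + 8·(-5)^i = 3·(-(-5)^i - 4·3^(i - 1)) + 8·(-5)^i = -(-5)^(i + 1) - 4·3^i = -(-5)^(i+1) - 4·3^((i+1) - 1),
which is the claimed formula at N = i+1.
By induction, the statement is established for all N ≥ 1.

b_N = -(-5)^N - 4·3^(N - 1)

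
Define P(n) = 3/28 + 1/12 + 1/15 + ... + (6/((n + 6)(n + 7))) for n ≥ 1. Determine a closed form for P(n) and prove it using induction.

We claim P(n) = 6n/(7(n + 7)) for all n ≥ 1.
For the base case n = 1: P(1) = 3/28, and the closed form gives 3/28. They agree.
For the inductive step, assume it holds for an arbitrary k ≥ 1, so P(k) = 6k/(7(k + 7)).
Then P(k+1) = P(k) + (6/((k + 7)(k + 8))) = (6k/(7(k + 7))) + (6/((k + 7)(k + 8))).
Simplifying, P(k+1) = 6(k + 1)/(7(k + 8)) = 6(k+1)/(7((k+1) + 7)),
which is the closed form with n = k+1.
By induction, the statement is established for all n ≥ 1.

P(n) = 6n/(7(n + 7))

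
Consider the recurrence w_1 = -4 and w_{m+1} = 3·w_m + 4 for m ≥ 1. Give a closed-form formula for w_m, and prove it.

Computing the first terms: w_1 = -4, w_2 = -8, w_3 = -20. This suggests w_m = -2·3^(m - 1) - 2.
For the base case m = 1: the formula gives -4 = -4 = w_1.
For the inductive step, assume it holds for an arbitrary i ≥ 1, so w_i = -2·3^(i - 1) - 2.
Then w_{i+1} = 3·w_i + 4 = 3·(-2·3^(i - 1) - 2) + 4 = -2·3^i - 2 = -2·3^((i+1) - 1) - 2,
which is the claimed formula at m = i+1.
This completes the induction.

w_m = -2·3^(m - 1) - 2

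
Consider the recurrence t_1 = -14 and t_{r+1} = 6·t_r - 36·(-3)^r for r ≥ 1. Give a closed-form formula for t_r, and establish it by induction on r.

Computing the first terms: t_1 = -14, t_2 = 24, t_3 = -180. This suggests t_r = 4(-3)^r - 2·6^(r - 1).
When r = 1: the formula gives -14 = -14 = t_1.
Inductive step: assume the claim holds for r = m, so t_m = 4(-3)^m - 2·6^(m - 1).
Then t_{m+1} = 6·t_m - 36·(-3)^m = 6·(4(-3)^m - 2·6^(m - 1)) - 36·(-3)^m = 4(-3)^(m + 1) - 2·6^m = 4(-3)^(m+1) - 2·6^((m+1) - 1),
which is the claimed formula at r = m+1.
This completes the induction.

t_r = 4(-3)^r - 2·6^(r - 1)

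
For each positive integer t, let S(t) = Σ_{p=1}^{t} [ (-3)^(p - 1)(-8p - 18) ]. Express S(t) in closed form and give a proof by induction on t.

We claim S(t) = (-3)^t(2t + 5) - 5 for all t ≥ 1.
Base case (t = 1): S(1) = -26, and the closed form gives -26. They agree.
Inductive step: assume the claim holds for t = p, so S(p) = (-3)^p(2p + 5) - 5.
Then S(p+1) = S(p) + ((-3)^p(-8p - 26)) = ((-3)^p(2p + 5) - 5) + ((-3)^p(-8p - 26)).
Simplifying, S(p+1) = -6(-3)^p·p - 21(-3)^p - 5 = (-3)^(p+1)(2(p+1) + 5) - 5,
which is the closed form with t = p+1.
By the principle of mathematical induction, the result holds for all t ≥ 1.

S(t) = (-3)^t(2t + 5) - 5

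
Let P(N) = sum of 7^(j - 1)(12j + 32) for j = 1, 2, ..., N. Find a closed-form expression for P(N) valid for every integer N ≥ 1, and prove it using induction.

We claim P(N) = 7^N(2N + 5) - 5 for all N ≥ 1.
Base case (N = 1): P(1) = 44, and the closed form gives 44. They agree.
Inductive step: suppose the statement holds for some j ≥ 1, so P(j) = 7^j(2j + 5) - 5.
Then P(j+1) = P(j) + (7^j(12j + 44)) = (7^j(2j + 5) - 5) + (7^j(12j + 44)).
Simplifying, P(j+1) = 14·7^j·j + 49·7^j - 5 = 7^(j+1)(2(j+1) + 5) - 5,
which is the closed form with N = j+1.
This completes the induction.

P(N) = 7^N(2N + 5) - 5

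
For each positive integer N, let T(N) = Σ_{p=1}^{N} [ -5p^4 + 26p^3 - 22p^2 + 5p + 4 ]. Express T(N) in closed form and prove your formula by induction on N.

T(N) = -N(N^4 - 4N^3 - 4N^2 + 2N - 3)

We claim T(N) = -N(N^4 - 4N^3 - 4N^2 + 2N - 3) for all N ≥ 1.
For the base case N = 1: T(1) = 8, and the closed form gives 8. They agree.
For the inductive step, assume it holds for an arbitrary p ≥ 1, so T(p) = p(-p^4 + 4p^3 + 4p^2 - 2p + 3).
Then T(p+1) = T(p) + (-5p^4 + 6p^3 + 26p^2 + 19p + 8) = (p(-p^4 + 4p^3 + 4p^2 - 2p + 3)) + (-5p^4 + 6p^3 + 26p^2 + 19p + 8).
Simplifying, T(p+1) = -(p + 1)(p^4 - 10p^2 - 14p - 8) = -(p+1)((p+1)^4 - 4(p+1)^3 - 4(p+1)^2 + 2(p+1) - 3),
which is the closed form with N = p+1.
This completes the induction.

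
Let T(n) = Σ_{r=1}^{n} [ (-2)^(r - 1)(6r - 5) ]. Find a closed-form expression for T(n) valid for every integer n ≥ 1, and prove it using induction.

We claim T(n) = (-2)^n(-2n + 1) - 1 for all n ≥ 1.
When n = 1: T(1) = 1, and the closed form gives 1. They agree.
Suppose the result is true for n = r, so T(r) = (-2)^r(-2r + 1) - 1.
Then T(r+1) = T(r) + ((-2)^r(6r + 1)) = ((-2)^r(-2r + 1) - 1) + ((-2)^r(6r + 1)).
Simplifying, T(r+1) = -(-2)^(r + 1) + (-2)^(r + 2)r - 1 = (-2)^(r+1)(-2(r+1) + 1) - 1,
which is the closed form with n = r+1.
By the principle of mathematical induction, the result holds for all n ≥ 1.

T(n) = (-2)^n(-2n + 1) - 1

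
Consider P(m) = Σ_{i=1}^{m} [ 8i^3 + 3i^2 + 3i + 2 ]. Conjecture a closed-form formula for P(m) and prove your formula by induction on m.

P(m) = m(2m^3 + 5m^2 + 5m + 4)

We claim P(m) = m(2m^3 + 5m^2 + 5m + 4) for all m ≥ 1.
For the base case m = 1: P(1) = 16, and the closed form gives 16. They agree.
Inductive step: suppose the statement holds for some i ≥ 1, so P(i) = i(2i^3 + 5i^2 + 5i + 4).
Then P(i+1) = P(i) + (8i^3 + 27i^2 + 33i + 16) = (i(2i^3 + 5i^2 + 5i + 4)) + (8i^3 + 27i^2 + 33i + 16).
Simplifying, P(i+1) = (i + 1)(2i^3 + 11i^2 + 21i + 16) = (i+1)(2(i+1)^3 + 5(i+1)^2 + 5(i+1) + 4),
which is the closed form with m = i+1.
By the principle of mathematical induction, the result holds for all m ≥ 1.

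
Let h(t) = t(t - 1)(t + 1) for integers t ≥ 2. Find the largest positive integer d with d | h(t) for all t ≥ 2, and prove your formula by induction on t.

d = 6

Computing the first values: h(2) = 6 and h(3) = 24; gcd(6, 24) = 6, so d ≤ 6.
We prove 6 | t(t - 1)(t + 1) for all t ≥ 2 by induction on t.
Base step (t = 2): h(2) = 6 = 6·(1), so 6 | h(2).
Suppose the result is true for t = j, i.e. 6 | h(j). Then
h(j+1) − h(j) = j·(j+1)·(j+2) − (j-1)·j·(j+1) = j·(j+1)·[(j+2) − (j-1)] = 3·j·(j+1). The product of 2 consecutive integers is divisible by (2)! = 2, so h(j+1) − h(j) is divisible by 3·2 = 6. By the inductive hypothesis 6 | h(j), hence 6 | h(j+1).
By the principle of mathematical induction, the result holds for all t ≥ 2.
Therefore the largest such d is 6.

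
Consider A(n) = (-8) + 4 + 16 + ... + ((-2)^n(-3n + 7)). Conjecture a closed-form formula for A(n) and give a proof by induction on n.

A(n) = 2(-2)^n(-n + 2) - 4

We claim A(n) = 2(-2)^n(-n + 2) - 4 for all n ≥ 1.
For the base case n = 1: A(1) = -8, and the closed form gives -8. They agree.
Inductive step: assume the claim holds for n = i, so A(i) = 2(-2)^i(-i + 2) - 4.
Then A(i+1) = A(i) + ((-2)^(i + 1)(-3i + 4)) = (2(-2)^i(-i + 2) - 4) + ((-2)^(i + 1)(-3i + 4)).
Simplifying, A(i+1) = 4(-2)^i·i - 4(-2)^i - 4 = 2(-2)^(i+1)(-(i+1) + 2) - 4,
which is the closed form with n = i+1.
This completes the induction.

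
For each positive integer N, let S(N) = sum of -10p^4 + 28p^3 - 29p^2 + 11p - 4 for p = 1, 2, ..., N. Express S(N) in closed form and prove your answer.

We claim S(N) = -N(2N^4 - 2N^3 - N^2 + 2N + 3) for all N ≥ 1.
Base case (N = 1): S(1) = -4, and the closed form gives -4. They agree.
Suppose the result is true for N = p, so S(p) = p(-2p^4 + 2p^3 + p^2 - 2p - 3).
Then S(p+1) = S(p) + (-10p^4 - 12p^3 - 5p^2 - 3p - 4) = (p(-2p^4 + 2p^3 + p^2 - 2p - 3)) + (-10p^4 - 12p^3 - 5p^2 - 3p - 4).
Simplifying, S(p+1) = -(p + 1)(2p^4 + 6p^3 + 5p^2 + 2p + 4) = -(p+1)(2(p+1)^4 - 2(p+1)^3 - (p+1)^2 + 2(p+1) + 3),
which is the closed form with N = p+1.
By the principle of mathematical induction, the result holds for all N ≥ 1.

S(N) = -N(2N^4 - 2N^3 - N^2 + 2N + 3)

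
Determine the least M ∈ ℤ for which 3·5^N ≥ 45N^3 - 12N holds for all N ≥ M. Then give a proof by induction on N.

At N = 4: 1875 < 2832, so the inequality fails and M ≥ 5. We prove 3·5^N ≥ 45N^3 - 12N for all N ≥ 5.
When N = 5: 3·5^N = 9375 and 45N^3 - 12N = 5565, so 9375 ≥ 5565.
Inductive step: assume the claim holds for N = r, so 3·5^r ≥ 45r^3 - 12r.
Then 3·5^(r + 1) = 5·(3·5^r) ≥ 5·(45r^3 - 12r).
Also, for r ≥ 5 we have 5·(45r^3 - 12r) ≥ 45(r+1)^3 - 12(r+1), since 5·(45r^3 - 12r) − (45(r+1)^3 - 12(r+1)) = 180r^3 - 135r^2 - 183r - 33, which is nonnegative for all r ≥ 5.
Combining, 3·5^(r + 1) ≥ 45(r+1)^3 - 12(r+1).
By induction, the statement is established for all N ≥ 5.
Hence the smallest such M is 5.

M = 5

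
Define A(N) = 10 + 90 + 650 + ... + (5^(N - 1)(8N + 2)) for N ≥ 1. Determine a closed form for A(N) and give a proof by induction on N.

A(N) = 2·5^N·N

We claim A(N) = 2·5^N·N for all N ≥ 1.
For the base case N = 1: A(1) = 10, and the closed form gives 10. They agree.
Inductive step: suppose the statement holds for some i ≥ 1, so A(i) = 2·5^i·i.
Then A(i+1) = A(i) + (5^i(8i + 10)) = (2·5^i·i) + (5^i(8i + 10)).
Simplifying, A(i+1) = 10·5^i(i + 1) = 2·5^(i+1)·(i+1),
which is the closed form with N = i+1.
By the principle of mathematical induction, the result holds for all N ≥ 1.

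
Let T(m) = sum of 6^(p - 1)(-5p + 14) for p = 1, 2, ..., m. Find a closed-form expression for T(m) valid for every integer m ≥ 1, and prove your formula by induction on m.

T(m) = 6^m(-m + 3) - 3

We claim T(m) = 6^m(-m + 3) - 3 for all m ≥ 1.
For the base case m = 1: T(1) = 9, and the closed form gives 9. They agree.
Inductive step: suppose the statement holds for some p ≥ 1, so T(p) = 6^p(-p + 3) - 3.
Then T(p+1) = T(p) + (6^p(-5p + 9)) = (6^p(-p + 3) - 3) + (6^p(-5p + 9)).
Simplifying, T(p+1) = -6·6^p·p + 12·6^p - 3 = 6^(p+1)(-(p+1) + 3) - 3,
which is the closed form with m = p+1.
This completes the induction.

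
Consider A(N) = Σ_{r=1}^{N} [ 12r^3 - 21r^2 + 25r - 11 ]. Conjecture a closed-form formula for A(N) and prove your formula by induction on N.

We claim A(N) = N(3N^3 - N^2 + 5N - 2) for all N ≥ 1.
When N = 1: A(1) = 5, and the closed form gives 5. They agree.
Inductive step: suppose the statement holds for some r ≥ 1, so A(r) = r(3r^3 - r^2 + 5r - 2).
Then A(r+1) = A(r) + (12r^3 + 15r^2 + 19r + 5) = (r(3r^3 - r^2 + 5r - 2)) + (12r^3 + 15r^2 + 19r + 5).
Simplifying, A(r+1) = (r + 1)(3r^3 + 8r^2 + 12r + 5) = (r+1)(3(r+1)^3 - (r+1)^2 + 5(r+1) - 2),
which is the closed form with N = r+1.
This completes the induction.

A(N) = N(3N^3 - N^2 + 5N - 2)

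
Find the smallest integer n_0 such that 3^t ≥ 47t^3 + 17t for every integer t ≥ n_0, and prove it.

At t = 9: 19683 < 34416, so the inequality fails and n_0 ≥ 10. We prove 3^t ≥ 47t^3 + 17t for all t ≥ 10.
When t = 10: 3^t = 59049 and 47t^3 + 17t = 47170, so 59049 ≥ 47170.
Inductive step: suppose the statement holds for some r ≥ 10, so 3^r ≥ 47r^3 + 17r.
Then 3^(r + 1) = 3·(3^r) ≥ 3·(47r^3 + 17r).
Also, for r ≥ 10 we have 3·(47r^3 + 17r) ≥ 47(r+1)^3 + 17(r+1), since 3·(47r^3 + 17r) − (47(r+1)^3 + 17(r+1)) = 94r^3 - 141r^2 - 107r - 64, which is nonnegative for all r ≥ 10.
Combining, 3^(r + 1) ≥ 47(r+1)^3 + 17(r+1).
This completes the induction.
Hence the smallest such n_0 is 10.

n_0 = 10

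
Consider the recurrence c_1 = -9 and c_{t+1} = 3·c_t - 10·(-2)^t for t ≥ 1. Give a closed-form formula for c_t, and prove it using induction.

Computing the first terms: c_1 = -9, c_2 = -7, c_3 = -61. This suggests c_t = -(-2)^(t + 1) - 5·3^(t - 1).
Base step (t = 1): the formula gives -9 = -9 = c_1.
Inductive step: assume the claim holds for t = r, so c_r = -(-2)^(r + 1) - 5·3^(r - 1).
Then c_{r+1} = 3·c_r - 10·(-2)^r = 3·(-(-2)^(r + 1) - 5·3^(r - 1)) - 10·(-2)^r = -(-2)^(r + 2) - 5·3^r = -(-2)^((r+1) + 1) - 5·3^((r+1) - 1),
which is the claimed formula at t = r+1.
By the principle of mathematical induction, the result holds for all t ≥ 1.

c_t = -(-2)^(t + 1) - 5·3^(t - 1)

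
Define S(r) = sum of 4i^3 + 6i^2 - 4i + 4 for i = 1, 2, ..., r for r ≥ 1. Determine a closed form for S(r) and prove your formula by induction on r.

S(r) = r(r^3 + 4r^2 + 2r + 3)

We claim S(r) = r(r^3 + 4r^2 + 2r + 3) for all r ≥ 1.
When r = 1: S(1) = 10, and the closed form gives 10. They agree.
Suppose the result is true for r = i, so S(i) = i(i^3 + 4i^2 + 2i + 3).
Then S(i+1) = S(i) + (4i^3 + 18i^2 + 20i + 10) = (i(i^3 + 4i^2 + 2i + 3)) + (4i^3 + 18i^2 + 20i + 10).
Simplifying, S(i+1) = (i + 1)(i^3 + 7i^2 + 13i + 10) = (i+1)((i+1)^3 + 4(i+1)^2 + 2(i+1) + 3),
which is the closed form with r = i+1.
By the principle of mathematical induction, the result holds for all r ≥ 1.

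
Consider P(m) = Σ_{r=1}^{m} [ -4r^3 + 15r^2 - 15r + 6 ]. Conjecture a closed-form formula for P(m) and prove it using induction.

We claim P(m) = -m(m^3 - 3m^2 + m - 1) for all m ≥ 1.
Base step (m = 1): P(1) = 2, and the closed form gives 2. They agree.
Inductive step: assume the claim holds for m = r, so P(r) = r(-r^3 + 3r^2 - r + 1).
Then P(r+1) = P(r) + (-4r^3 + 3r^2 + 3r + 2) = (r(-r^3 + 3r^2 - r + 1)) + (-4r^3 + 3r^2 + 3r + 2).
Simplifying, P(r+1) = -(r + 1)(r^3 - 2r - 2) = -(r+1)((r+1)^3 - 3(r+1)^2 + (r+1) - 1),
which is the closed form with m = r+1.
By induction, the statement is established for all m ≥ 1.

P(m) = -m(m^3 - 3m^2 + m - 1)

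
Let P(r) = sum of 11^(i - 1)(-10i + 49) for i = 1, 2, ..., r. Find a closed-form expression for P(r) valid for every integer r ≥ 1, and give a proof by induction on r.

We claim P(r) = 11^r(-r + 5) - 5 for all r ≥ 1.
When r = 1: P(1) = 39, and the closed form gives 39. They agree.
Inductive step: assume the claim holds for r = i, so P(i) = 11^i(-i + 5) - 5.
Then P(i+1) = P(i) + (11^i(-10i + 39)) = (11^i(-i + 5) - 5) + (11^i(-10i + 39)).
Simplifying, P(i+1) = -11·11^i·i + 44·11^i - 5 = 11^(i+1)(-(i+1) + 5) - 5,
which is the closed form with r = i+1.
This completes the induction.

P(r) = 11^r(-r + 5) - 5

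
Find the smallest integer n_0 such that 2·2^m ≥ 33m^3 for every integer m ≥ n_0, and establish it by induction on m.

At m = 16: 131072 < 135168, so the inequality fails and n_0 ≥ 17. We prove 2·2^m ≥ 33m^3 for all m ≥ 17.
Base case (m = 17): 2·2^m = 262144 and 33m^3 = 162129, so 262144 ≥ 162129.
Inductive step: assume the claim holds for m = p, so 2·2^p ≥ 33p^3.
Then 2·2^(p + 1) = 2·(2·2^p) ≥ 2·(33p^3).
Also, for p ≥ 17 we have 2·(33p^3) ≥ 33(p+1)^3, since 2 ≥ (1 + 1/p)^3 for all p ≥ 17.
Combining, 2·2^(p + 1) ≥ 33(p+1)^3.
By the principle of mathematical induction, the result holds for all m ≥ 17.
Hence the smallest such n_0 is 17.

n_0 = 17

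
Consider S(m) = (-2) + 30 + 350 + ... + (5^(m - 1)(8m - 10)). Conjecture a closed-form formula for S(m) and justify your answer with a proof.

We claim S(m) = 5^m(2m - 3) + 3 for all m ≥ 1.
Base case (m = 1): S(1) = -2, and the closed form gives -2. They agree.
Inductive step: assume the claim holds for m = j, so S(j) = 5^j(2j - 3) + 3.
Then S(j+1) = S(j) + (5^j(8j - 2)) = (5^j(2j - 3) + 3) + (5^j(8j - 2)).
Simplifying, S(j+1) = 10·5^j·j - 5·5^j + 3 = 5^(j+1)(2(j+1) - 3) + 3,
which is the closed form with m = j+1.
This completes the induction.

S(m) = 5^m(2m - 3) + 3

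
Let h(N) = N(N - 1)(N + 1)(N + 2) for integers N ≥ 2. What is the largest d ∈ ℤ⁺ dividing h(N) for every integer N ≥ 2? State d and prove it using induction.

d = 24

Computing the first values: h(2) = 24 and h(3) = 120; gcd(24, 120) = 24, so d ≤ 24.
We prove 24 | N(N - 1)(N + 1)(N + 2) for all N ≥ 2 by induction on N.
Base case (N = 2): h(2) = 24 = 24·(1), so 24 | h(2).
Inductive step: assume the claim holds for N = k, i.e. 24 | h(k). Then
h(k+1) − h(k) = k·(k+1)·(k+2)·(k+3) − (k-1)·k·(k+1)·(k+2) = k·(k+1)·(k+2)·[(k+3) − (k-1)] = 4·k·(k+1)·(k+2). The product of 3 consecutive integers is divisible by (3)! = 6, so h(k+1) − h(k) is divisible by 4·6 = 24. By the inductive hypothesis 24 | h(k), hence 24 | h(k+1).
By induction, the statement is established for all N ≥ 2.
Therefore the largest such d is 24.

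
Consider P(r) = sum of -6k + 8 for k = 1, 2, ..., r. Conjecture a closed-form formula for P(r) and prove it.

P(r) = -r(3r - 5)

We claim P(r) = -r(3r - 5) for all r ≥ 1.
For the base case r = 1: P(1) = 2, and the closed form gives 2. They agree.
Inductive step: suppose the statement holds for some k ≥ 1, so P(k) = k(-3k + 5).
Then P(k+1) = P(k) + (-6k + 2) = (k(-3k + 5)) + (-6k + 2).
Simplifying, P(k+1) = -(k + 1)(3k - 2) = -(k+1)(3(k+1) - 5),
which is the closed form with r = k+1.
By the principle of mathematical induction, the result holds for all r ≥ 1.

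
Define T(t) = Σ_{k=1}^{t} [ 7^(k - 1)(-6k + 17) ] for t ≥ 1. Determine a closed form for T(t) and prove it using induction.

We claim T(t) = 7^t(-t + 3) - 3 for all t ≥ 1.
Base case (t = 1): T(1) = 11, and the closed form gives 11. They agree.
For the inductive step, assume it holds for an arbitrary k ≥ 1, so T(k) = 7^k(-k + 3) - 3.
Then T(k+1) = T(k) + (7^k(-6k + 11)) = (7^k(-k + 3) - 3) + (7^k(-6k + 11)).
Simplifying, T(k+1) = -7·7^k·k + 14·7^k - 3 = 7^(k+1)(-(k+1) + 3) - 3,
which is the closed form with t = k+1.
By the principle of mathematical induction, the result holds for all t ≥ 1.

T(t) = 7^t(-t + 3) - 3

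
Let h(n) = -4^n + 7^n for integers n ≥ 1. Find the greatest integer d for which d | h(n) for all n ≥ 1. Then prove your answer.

d = 3

Computing the first values: h(1) = 3 and h(2) = 33; gcd(3, 33) = 3, so d ≤ 3.
We prove 3 | -4^n + 7^n for all n ≥ 1 by induction on n.
For the base case n = 1: h(1) = 3 = 3·(1), so 3 | h(1).
Inductive step: suppose the statement holds for some p ≥ 1, i.e. 3 | h(p). Then
7^{p+1} − 4^{p+1} = 7·7^p − 4·4^p = 7·(7^p − 4^p) + (3)·4^p. The first term is divisible by 3 by the inductive hypothesis, and the second term (3)·4^p is divisible by 3 since 3 | 3. Hence 3 | h(p+1).
By induction, the statement is established for all n ≥ 1.
Therefore the largest such d is 3.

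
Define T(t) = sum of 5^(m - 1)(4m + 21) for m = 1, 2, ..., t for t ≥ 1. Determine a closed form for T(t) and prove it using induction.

T(t) = 5^t(t + 5) - 5

We claim T(t) = 5^t(t + 5) - 5 for all t ≥ 1.
For the base case t = 1: T(1) = 25, and the closed form gives 25. They agree.
For the inductive step, assume it holds for an arbitrary m ≥ 1, so T(m) = 5^m(m + 5) - 5.
Then T(m+1) = T(m) + (5^m(4m + 25)) = (5^m(m + 5) - 5) + (5^m(4m + 25)).
Simplifying, T(m+1) = 5·5^m·m + 30·5^m - 5 = 5^(m+1)((m+1) + 5) - 5,
which is the closed form with t = m+1.
Hence, by induction on t, the claim holds for every t ≥ 1.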